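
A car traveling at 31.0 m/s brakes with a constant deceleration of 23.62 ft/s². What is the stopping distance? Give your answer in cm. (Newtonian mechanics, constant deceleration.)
d = v₀² / (2a) (with unit conversion) = 6674.0 cm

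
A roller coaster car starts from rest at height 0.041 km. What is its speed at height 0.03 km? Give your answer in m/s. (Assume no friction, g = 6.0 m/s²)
mgh₁ = ½mv₂² + mgh₂ → v₂ = √(2g(h₁−h₂)) = √(2×6.0×(41−30)) = 11.49 m/s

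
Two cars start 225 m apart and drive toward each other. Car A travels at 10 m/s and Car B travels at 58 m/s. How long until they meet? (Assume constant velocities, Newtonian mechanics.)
Combined speed: v_combined = 10 + 58 = 68 m/s
Time to meet: t = d/68 = 225/68 = 3.31 s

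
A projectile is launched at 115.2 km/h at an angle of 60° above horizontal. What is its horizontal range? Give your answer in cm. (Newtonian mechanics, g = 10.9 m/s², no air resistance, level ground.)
R = v₀² sin(2θ) / g (with unit conversion) = 8136.0 cm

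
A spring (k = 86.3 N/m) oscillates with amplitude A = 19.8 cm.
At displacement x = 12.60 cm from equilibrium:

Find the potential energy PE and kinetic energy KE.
E_total = ½kA² = ½×86.3×(0.198)² = 1.692 J
PE = ½kx² = ½×86.3×(0.126)² = 0.685 J
KE = E_total − PE = 1.007 J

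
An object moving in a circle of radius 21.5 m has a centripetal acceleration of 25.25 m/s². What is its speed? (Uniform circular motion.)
v = √(a_c × r) = √(25.25 × 21.5) = 23.3 m/s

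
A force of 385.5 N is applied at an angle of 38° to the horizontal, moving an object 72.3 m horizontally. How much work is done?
W = Fd cosθ = 385.5×72.3×cos(38°) = 21963.0 J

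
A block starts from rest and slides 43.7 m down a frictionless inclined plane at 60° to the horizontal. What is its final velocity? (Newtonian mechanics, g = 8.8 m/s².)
a = g sin(θ) = 8.8 × sin(60°) = 7.62 m/s²
v = √(2ad) = √(2 × 7.62 × 43.7) = 25.81 m/s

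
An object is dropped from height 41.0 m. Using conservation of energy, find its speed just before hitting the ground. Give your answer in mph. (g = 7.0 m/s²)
mgh = ½mv² → v = √(2gh) = √(2×7.0×41) = 23.96 m/s = 53.59 mph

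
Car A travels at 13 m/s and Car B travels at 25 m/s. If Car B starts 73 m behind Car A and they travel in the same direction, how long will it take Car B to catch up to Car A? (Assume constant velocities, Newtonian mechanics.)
Relative speed: v_rel = 25 - 13 = 12 m/s
Time to catch: t = d₀/v_rel = 73/12 = 6.08 s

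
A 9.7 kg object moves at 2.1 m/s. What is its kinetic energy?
KE = ½mv² = ½×9.7×2.1² = 21.3885 J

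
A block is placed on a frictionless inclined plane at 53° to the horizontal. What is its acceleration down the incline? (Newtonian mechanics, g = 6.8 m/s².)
a = g sin(θ) = 6.8 × sin(53°) = 6.8 × 0.7986 = 5.43 m/s²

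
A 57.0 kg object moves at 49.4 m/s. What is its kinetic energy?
KE = ½mv² = ½×57.0×49.4² = 69550.26 J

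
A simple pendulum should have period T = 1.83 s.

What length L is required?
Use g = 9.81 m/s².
T = 2π√(L/g) → L = g(T/2π)² = 9.81×(1.83/2π)² = 0.8322 m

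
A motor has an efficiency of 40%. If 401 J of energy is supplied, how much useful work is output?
W_out = η × W_in = 0.4 × 401 = 160.4 J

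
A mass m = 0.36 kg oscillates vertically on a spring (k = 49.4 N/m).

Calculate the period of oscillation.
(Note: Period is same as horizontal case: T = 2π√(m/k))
T = 2π√(m/k) = 2π√(0.36/49.4) = 0.5364 s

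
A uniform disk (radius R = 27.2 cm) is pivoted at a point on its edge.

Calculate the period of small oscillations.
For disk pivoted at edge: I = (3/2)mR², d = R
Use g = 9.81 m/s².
I/m = (3/2)R² = 0.111 m²; d = R = 0.272 m
T = 2π√((3/2)R²/(gR)) = 2π√(3R/(2g)) = 1.281 s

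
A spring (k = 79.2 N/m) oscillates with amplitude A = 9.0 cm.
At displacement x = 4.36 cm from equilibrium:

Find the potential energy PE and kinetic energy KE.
E_total = ½kA² = ½×79.2×(0.09)² = 0.3208 J
PE = ½kx² = ½×79.2×(0.0436)² = 0.07528 J
KE = E_total − PE = 0.2455 J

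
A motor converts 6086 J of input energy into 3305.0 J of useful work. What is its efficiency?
η = W_out/W_in = 3305.0/6086 = 0.543 = 54.3%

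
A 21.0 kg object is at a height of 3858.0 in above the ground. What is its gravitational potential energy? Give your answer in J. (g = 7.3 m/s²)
PE = mgh = 21 kg × 7.3 m/s² × 97.99 m = 1.502e+04 J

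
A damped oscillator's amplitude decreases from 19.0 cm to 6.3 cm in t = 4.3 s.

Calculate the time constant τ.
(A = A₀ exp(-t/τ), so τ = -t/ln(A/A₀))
A/A₀ = 6.3/19.0 = 0.3316; ln(A/A₀) = -1.104
τ = −t/ln(A/A₀) = −4.3/-1.104 = 3.895 s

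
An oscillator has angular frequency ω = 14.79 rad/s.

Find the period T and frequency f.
T = 2π/ω = 2π/14.79 = 0.4248 s; f = ω/2π = 2.354 Hz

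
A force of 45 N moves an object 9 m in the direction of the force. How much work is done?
W = Fd = 45×9 = 405.0 J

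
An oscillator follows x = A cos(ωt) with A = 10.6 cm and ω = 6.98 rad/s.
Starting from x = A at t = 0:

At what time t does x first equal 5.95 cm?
cos(ωt) = x/A = 5.95/10.6 = 0.5613
ωt = arccos(0.5613) = 0.9748 rad
t = 0.9748/6.98 = 0.1397 s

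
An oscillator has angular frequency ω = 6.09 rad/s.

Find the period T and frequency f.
T = 2π/ω = 2π/6.09 = 1.032 s; f = ω/2π = 0.9693 Hz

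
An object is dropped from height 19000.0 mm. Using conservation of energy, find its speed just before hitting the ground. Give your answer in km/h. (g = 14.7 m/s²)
mgh = ½mv² → v = √(2gh) = √(2×14.7×19) = 23.63 m/s = 85.08 km/h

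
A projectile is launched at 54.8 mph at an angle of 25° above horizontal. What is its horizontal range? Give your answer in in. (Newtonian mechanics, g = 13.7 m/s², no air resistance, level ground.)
R = v₀² sin(2θ) / g (with unit conversion) = 1321.0 in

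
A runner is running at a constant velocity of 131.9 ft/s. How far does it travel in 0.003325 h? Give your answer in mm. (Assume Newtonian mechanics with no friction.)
d = vt (with unit conversion) = 481200.0 mm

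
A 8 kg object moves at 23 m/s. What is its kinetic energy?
KE = ½mv² = ½×8×23² = 2116.0 J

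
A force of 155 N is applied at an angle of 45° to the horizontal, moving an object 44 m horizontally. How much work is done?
W = Fd cosθ = 155×44×cos(45°) = 4822.5 J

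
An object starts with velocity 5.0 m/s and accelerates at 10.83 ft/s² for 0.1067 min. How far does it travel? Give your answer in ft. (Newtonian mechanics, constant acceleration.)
d = v₀t + ½at² (with unit conversion) = 327.0 ft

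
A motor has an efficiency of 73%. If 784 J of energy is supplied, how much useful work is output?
W_out = η × W_in = 0.73 × 784 = 572.32 J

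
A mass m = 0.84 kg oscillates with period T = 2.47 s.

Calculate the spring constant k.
T = 2π√(m/k) → k = m(2π/T)² = 0.84×(2π/2.47)² = 5.436 N/m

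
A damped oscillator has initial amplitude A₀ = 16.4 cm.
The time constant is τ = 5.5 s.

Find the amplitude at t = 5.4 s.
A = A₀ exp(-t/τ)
A = A₀ exp(−t/τ) = 16.4×exp(−5.4/5.5) = 6.144 cm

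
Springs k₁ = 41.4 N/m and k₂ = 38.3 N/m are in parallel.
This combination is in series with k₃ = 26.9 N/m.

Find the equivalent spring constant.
k₁₂ = k₁ + k₂ = 79.7 N/m (parallel)
1/k_eq = 1/k₁₂ + 1/k₃ → k_eq = 20.11 N/m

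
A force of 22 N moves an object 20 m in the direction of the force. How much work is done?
W = Fd = 22×20 = 440.0 J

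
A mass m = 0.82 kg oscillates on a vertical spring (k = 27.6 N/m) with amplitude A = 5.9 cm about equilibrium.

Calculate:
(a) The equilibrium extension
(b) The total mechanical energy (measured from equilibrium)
x_eq = mg/k = 0.82×9.81/27.6 = 0.2915 m = 29.15 cm
E = ½kA² = ½×27.6×(0.059)² = 0.04804 J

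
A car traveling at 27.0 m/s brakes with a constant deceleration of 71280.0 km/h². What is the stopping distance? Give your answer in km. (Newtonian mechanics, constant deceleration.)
d = v₀² / (2a) (with unit conversion) = 0.06627 km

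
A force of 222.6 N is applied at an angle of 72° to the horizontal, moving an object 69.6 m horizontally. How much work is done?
W = Fd cosθ = 222.6×69.6×cos(72°) = 4787.6 J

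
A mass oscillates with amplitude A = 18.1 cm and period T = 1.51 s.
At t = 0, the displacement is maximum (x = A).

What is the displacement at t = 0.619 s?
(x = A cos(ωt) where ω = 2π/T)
ω = 2π/T = 2π/1.51 = 4.161 rad/s
x = A cos(ωt) = 18.1×cos(4.161×0.619) = -15.28 cm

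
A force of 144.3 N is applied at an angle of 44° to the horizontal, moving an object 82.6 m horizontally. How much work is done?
W = Fd cosθ = 144.3×82.6×cos(44°) = 8573.9 J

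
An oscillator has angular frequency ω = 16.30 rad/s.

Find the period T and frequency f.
T = 2π/ω = 2π/16.3 = 0.3855 s; f = ω/2π = 2.594 Hz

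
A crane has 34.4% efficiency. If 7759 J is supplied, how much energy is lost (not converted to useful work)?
W_out = η × W_in = 0.344×7759 = 2669.1 J
W_lost = W_in − W_out = 7759 − 2669.1 = 5089.9 J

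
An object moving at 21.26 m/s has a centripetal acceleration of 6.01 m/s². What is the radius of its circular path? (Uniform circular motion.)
r = v²/a_c = 21.26²/6.01 = 75.21 m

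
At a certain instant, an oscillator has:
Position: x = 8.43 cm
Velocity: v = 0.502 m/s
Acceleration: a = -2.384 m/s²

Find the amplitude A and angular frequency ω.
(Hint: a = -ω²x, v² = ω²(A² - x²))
a = −ω²x → ω = √(|a|/x) = √(2.384/0.0843) = 5.318 rad/s
v² = ω²(A² − x²) → A = √(x² + v²/ω²) = √(0.0843² + 0.502²/5.318²) = 0.1266 m = 12.66 cm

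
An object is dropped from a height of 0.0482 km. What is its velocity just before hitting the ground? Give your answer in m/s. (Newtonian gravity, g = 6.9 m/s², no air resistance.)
v = √(2gh) (with unit conversion) = 25.79 m/s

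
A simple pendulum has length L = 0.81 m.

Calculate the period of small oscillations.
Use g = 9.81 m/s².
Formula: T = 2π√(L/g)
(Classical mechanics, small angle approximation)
T = 2π√(L/g) = 2π√(0.81/9.81) = 1.805 s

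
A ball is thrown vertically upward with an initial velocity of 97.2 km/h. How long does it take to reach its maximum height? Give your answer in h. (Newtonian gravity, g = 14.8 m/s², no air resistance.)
t_up = v₀/g (with unit conversion) = 0.0005068 h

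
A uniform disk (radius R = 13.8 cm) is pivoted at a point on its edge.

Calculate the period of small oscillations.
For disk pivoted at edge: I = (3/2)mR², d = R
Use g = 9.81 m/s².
I/m = (3/2)R² = 0.02857 m²; d = R = 0.138 m
T = 2π√((3/2)R²/(gR)) = 2π√(3R/(2g)) = 0.9127 s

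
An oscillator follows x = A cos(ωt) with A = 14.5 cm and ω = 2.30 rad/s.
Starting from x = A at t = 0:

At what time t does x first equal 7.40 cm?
cos(ωt) = x/A = 7.4/14.5 = 0.5103
ωt = arccos(0.5103) = 1.035 rad
t = 1.035/2.3 = 0.4501 s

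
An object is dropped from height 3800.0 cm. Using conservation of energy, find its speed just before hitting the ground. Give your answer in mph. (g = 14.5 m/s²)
mgh = ½mv² → v = √(2gh) = √(2×14.5×38) = 33.2 m/s = 74.26 mph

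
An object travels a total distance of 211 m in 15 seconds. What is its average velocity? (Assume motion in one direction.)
v_avg = Δd / Δt = 211 / 15 = 14.07 m/s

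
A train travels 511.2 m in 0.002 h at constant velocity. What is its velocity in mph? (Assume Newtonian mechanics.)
v = d/t (with unit conversion) = 158.8 mph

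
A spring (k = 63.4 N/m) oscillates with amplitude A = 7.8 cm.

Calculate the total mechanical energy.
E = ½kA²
E = ½kA² = ½×63.4×(0.078)² = 0.1929 J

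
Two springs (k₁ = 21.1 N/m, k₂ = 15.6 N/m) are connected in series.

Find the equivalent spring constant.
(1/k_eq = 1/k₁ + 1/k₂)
1/k_eq = 1/21.1 + 1/15.6 = 0.1115; k_eq = 8.969 N/m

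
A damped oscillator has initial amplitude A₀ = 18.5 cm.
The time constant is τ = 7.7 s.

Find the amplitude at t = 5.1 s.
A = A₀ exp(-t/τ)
A = A₀ exp(−t/τ) = 18.5×exp(−5.1/7.7) = 9.539 cm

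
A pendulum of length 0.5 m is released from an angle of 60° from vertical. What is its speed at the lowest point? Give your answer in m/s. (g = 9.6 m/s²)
h = L(1 − cosθ) = 0.5×(1 − cos60°) = 0.25 m
v = √(2gh) = √(2×9.6×0.25) = 2.191 m/s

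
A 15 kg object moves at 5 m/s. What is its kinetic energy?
KE = ½mv² = ½×15×5² = 187.5 J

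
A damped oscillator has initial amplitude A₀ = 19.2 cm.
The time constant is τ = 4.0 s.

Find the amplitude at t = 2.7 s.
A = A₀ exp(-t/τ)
A = A₀ exp(−t/τ) = 19.2×exp(−2.7/4.0) = 9.776 cm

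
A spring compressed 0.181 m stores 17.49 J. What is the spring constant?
PE = ½kx² → k = 2PE/x² = 2×17.49/0.181² = 1068.0 N/m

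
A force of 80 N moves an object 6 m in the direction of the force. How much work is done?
W = Fd = 80×6 = 480.0 J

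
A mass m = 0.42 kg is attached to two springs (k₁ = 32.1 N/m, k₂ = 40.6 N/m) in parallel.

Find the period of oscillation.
k_eq = k₁+k₂ = 72.7 N/m
T = 2π√(m/k_eq) = 2π√(0.42/72.7) = 0.4776 s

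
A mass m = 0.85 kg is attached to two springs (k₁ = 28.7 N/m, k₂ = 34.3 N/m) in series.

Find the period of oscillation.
k_eq = k₁k₂/(k₁+k₂) = 15.63 N/m
T = 2π√(m/k_eq) = 2π√(0.85/15.63) = 1.465 s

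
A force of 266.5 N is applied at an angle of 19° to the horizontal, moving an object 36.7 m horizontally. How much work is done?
W = Fd cosθ = 266.5×36.7×cos(19°) = 9247.7 J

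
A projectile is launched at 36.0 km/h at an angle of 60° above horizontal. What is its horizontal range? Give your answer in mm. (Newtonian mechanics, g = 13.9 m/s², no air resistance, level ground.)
R = v₀² sin(2θ) / g (with unit conversion) = 6230.0 mm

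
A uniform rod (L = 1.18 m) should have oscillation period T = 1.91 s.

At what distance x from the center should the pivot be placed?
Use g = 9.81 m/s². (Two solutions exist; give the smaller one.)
T = 2π√((L²/12 + x²)/(gx)). Let c = T²g/(4π²) = 0.9065.
x² − cx + L²/12 = 0 → x = (c − √(c² − L²/3))/2 = 0.1542 m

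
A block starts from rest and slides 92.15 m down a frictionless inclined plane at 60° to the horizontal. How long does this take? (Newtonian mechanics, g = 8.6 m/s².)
a = g sin(θ) = 8.6 × sin(60°) = 7.45 m/s²
t = √(2d/a) = √(2 × 92.15 / 7.45) = 4.97 s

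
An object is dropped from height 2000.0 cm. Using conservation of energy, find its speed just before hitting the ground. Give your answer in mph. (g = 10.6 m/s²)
mgh = ½mv² → v = √(2gh) = √(2×10.6×20) = 20.59 m/s = 46.06 mph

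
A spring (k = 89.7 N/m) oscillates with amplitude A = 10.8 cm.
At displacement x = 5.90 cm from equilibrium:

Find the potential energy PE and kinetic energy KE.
E_total = ½kA² = ½×89.7×(0.108)² = 0.5231 J
PE = ½kx² = ½×89.7×(0.059)² = 0.1561 J
KE = E_total − PE = 0.367 J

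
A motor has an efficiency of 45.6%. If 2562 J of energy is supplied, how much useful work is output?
W_out = η × W_in = 0.456 × 2562 = 1168.3 J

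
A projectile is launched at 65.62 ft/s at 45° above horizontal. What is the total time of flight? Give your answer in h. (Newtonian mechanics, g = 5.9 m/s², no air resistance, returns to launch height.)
T = 2v₀sin(θ)/g (with unit conversion) = 0.001332 h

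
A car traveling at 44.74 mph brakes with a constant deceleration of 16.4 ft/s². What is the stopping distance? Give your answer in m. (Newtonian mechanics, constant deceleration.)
d = v₀² / (2a) (with unit conversion) = 40.01 m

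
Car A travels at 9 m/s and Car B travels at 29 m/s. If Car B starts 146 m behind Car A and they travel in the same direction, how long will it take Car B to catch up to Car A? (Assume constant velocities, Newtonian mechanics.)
Relative speed: v_rel = 29 - 9 = 20 m/s
Time to catch: t = d₀/v_rel = 146/20 = 7.3 s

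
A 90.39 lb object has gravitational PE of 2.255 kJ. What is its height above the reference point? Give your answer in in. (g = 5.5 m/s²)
PE = mgh → h = PE/(mg) = 2255 J / (41 kg × 5.5 m/s²) = 10 m = 393.7 in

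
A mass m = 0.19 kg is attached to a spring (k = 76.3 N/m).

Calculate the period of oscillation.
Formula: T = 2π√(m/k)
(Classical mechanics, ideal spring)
T = 2π√(m/k) = 2π√(0.19/76.3) = 0.3135 s; f = 1/T = 3.189 Hz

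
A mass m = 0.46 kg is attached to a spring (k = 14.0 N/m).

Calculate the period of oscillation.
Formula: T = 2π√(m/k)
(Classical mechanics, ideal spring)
T = 2π√(m/k) = 2π√(0.46/14.0) = 1.139 s; f = 1/T = 0.878 Hz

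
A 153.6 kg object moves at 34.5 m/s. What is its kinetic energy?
KE = ½mv² = ½×153.6×34.5² = 91411.2 J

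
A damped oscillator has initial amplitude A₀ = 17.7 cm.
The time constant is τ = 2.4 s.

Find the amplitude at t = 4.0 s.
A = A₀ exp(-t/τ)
A = A₀ exp(−t/τ) = 17.7×exp(−4.0/2.4) = 3.343 cm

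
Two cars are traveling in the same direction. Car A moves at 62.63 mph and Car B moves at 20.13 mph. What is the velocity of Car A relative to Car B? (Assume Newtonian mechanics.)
v_rel = v_A - v_B = 62.63 - 20.13 = 42.5 mph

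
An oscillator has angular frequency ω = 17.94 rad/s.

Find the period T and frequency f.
T = 2π/ω = 2π/17.94 = 0.3502 s; f = ω/2π = 2.855 Hz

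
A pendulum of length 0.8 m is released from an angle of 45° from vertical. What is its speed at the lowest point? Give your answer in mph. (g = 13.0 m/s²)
h = L(1 − cosθ) = 0.8×(1 − cos45°) = 0.2343 m
v = √(2gh) = √(2×13.0×0.2343) = 2.468 m/s = 5.521 mph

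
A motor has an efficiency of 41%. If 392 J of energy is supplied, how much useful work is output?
W_out = η × W_in = 0.41 × 392 = 160.72 J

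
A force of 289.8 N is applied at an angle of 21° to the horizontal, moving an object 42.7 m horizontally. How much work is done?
W = Fd cosθ = 289.8×42.7×cos(21°) = 11553.0 J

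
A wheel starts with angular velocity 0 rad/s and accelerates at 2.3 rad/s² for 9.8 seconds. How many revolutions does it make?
θ = ω₀t + ½αt² = 0×9.8 + ½×2.3×9.8² = 110.45 rad
Revolutions = θ/(2π) = 110.45/(2π) = 17.58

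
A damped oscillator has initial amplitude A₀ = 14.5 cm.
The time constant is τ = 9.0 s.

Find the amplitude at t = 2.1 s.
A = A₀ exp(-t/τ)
A = A₀ exp(−t/τ) = 14.5×exp(−2.1/9.0) = 11.48 cm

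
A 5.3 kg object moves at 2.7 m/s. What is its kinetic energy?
KE = ½mv² = ½×5.3×2.7² = 19.3185 J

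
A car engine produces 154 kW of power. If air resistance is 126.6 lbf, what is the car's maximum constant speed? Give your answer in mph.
P = Fv → v = P/F = 154000 W / 563.1 N = 273.5 m/s = 611.7 mph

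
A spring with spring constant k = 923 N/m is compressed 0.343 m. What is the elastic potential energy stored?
PE = ½kx² = ½×923×0.343² = 54.3 J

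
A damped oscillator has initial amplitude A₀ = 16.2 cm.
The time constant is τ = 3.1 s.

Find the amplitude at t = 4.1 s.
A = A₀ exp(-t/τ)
A = A₀ exp(−t/τ) = 16.2×exp(−4.1/3.1) = 4.316 cm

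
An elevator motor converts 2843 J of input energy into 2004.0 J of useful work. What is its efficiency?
η = W_out/W_in = 2004.0/2843 = 0.7049 = 70.49%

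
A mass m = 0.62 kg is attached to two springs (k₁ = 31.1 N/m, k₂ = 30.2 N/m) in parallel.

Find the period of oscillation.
k_eq = k₁+k₂ = 61.3 N/m
T = 2π√(m/k_eq) = 2π√(0.62/61.3) = 0.6319 s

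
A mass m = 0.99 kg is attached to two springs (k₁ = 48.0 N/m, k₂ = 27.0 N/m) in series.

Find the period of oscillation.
k_eq = k₁k₂/(k₁+k₂) = 17.28 N/m
T = 2π√(m/k_eq) = 2π√(0.99/17.28) = 1.504 s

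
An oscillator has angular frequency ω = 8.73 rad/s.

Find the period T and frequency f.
T = 2π/ω = 2π/8.73 = 0.7197 s; f = ω/2π = 1.389 Hz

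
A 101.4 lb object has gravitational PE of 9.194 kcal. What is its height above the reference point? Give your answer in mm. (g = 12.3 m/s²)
PE = mgh → h = PE/(mg) = 3.847e+04 J / (45.99 kg × 12.3 m/s²) = 68 m = 68000.0 mm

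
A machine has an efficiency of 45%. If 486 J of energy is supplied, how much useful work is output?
W_out = η × W_in = 0.45 × 486 = 218.7 J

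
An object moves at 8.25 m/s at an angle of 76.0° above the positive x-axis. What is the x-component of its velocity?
vₓ = v cos(θ) = 8.25 × cos(76.0°) = 2.0 m/s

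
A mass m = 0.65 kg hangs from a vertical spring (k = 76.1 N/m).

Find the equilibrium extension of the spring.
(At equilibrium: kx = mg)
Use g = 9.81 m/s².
x_eq = mg/k = 0.65×9.81/76.1 = 0.08379 m = 8.379 cm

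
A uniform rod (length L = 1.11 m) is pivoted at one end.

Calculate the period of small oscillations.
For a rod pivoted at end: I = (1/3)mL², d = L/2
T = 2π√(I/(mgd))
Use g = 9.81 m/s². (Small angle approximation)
I/m = (1/3)L² = 0.4107 m²; d = L/2 = 0.555 m
T = 2π√(I/(mgd)) = 2π√(0.4107/(9.81×0.555)) = 1.726 s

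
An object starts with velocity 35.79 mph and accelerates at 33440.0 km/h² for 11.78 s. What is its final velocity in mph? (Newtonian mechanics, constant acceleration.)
v = v₀ + at (with unit conversion) = 103.8 mph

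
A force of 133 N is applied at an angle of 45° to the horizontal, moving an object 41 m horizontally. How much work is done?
W = Fd cosθ = 133×41×cos(45°) = 3855.9 J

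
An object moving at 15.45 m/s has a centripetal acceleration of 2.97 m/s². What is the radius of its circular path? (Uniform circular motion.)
r = v²/a_c = 15.45²/2.97 = 80.37 m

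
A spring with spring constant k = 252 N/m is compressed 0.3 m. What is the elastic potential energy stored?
PE = ½kx² = ½×252×0.3² = 11.34 J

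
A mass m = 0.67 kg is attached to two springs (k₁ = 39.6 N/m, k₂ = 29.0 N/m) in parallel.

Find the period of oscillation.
k_eq = k₁+k₂ = 68.6 N/m
T = 2π√(m/k_eq) = 2π√(0.67/68.6) = 0.6209 s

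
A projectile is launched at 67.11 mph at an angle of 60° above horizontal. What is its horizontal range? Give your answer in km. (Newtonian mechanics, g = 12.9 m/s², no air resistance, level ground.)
R = v₀² sin(2θ) / g (with unit conversion) = 0.06042 km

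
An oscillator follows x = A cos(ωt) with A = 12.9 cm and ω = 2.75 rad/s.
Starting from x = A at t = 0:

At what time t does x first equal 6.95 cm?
cos(ωt) = x/A = 6.95/12.9 = 0.5388
ωt = arccos(0.5388) = 1.002 rad
t = 1.002/2.75 = 0.3643 s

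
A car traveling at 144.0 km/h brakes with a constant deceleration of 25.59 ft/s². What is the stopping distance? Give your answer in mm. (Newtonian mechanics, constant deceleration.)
d = v₀² / (2a) (with unit conversion) = 102600.0 mm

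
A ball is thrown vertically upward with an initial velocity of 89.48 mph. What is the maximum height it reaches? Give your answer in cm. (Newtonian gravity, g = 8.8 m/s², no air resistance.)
h_max = v₀²/(2g) (with unit conversion) = 9091.0 cm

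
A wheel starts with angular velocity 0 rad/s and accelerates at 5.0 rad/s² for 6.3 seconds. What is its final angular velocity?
ω = ω₀ + αt = 0 + 5.0 × 6.3 = 31.5 rad/s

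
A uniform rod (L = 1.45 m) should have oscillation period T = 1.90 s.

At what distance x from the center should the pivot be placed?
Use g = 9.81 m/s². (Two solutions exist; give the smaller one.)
T = 2π√((L²/12 + x²)/(gx)). Let c = T²g/(4π²) = 0.897.
x² − cx + L²/12 = 0 → x = (c − √(c² − L²/3))/2 = 0.2874 m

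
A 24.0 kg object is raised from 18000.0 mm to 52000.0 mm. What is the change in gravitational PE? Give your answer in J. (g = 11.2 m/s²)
ΔPE = mg(h₂ − h₁) = 24 kg × 11.2 m/s² × (52 − 18) m = 9139 J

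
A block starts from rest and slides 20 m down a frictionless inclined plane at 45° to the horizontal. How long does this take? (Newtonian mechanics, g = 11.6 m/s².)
a = g sin(θ) = 11.6 × sin(45°) = 8.2 m/s²
t = √(2d/a) = √(2 × 20 / 8.2) = 2.21 s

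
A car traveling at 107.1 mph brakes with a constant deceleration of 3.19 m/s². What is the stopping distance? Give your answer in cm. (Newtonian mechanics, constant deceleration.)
d = v₀² / (2a) (with unit conversion) = 35930.0 cm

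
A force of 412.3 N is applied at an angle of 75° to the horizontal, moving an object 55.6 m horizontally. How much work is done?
W = Fd cosθ = 412.3×55.6×cos(75°) = 5933.1 J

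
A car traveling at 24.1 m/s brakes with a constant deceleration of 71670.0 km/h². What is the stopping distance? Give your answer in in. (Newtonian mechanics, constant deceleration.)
d = v₀² / (2a) (with unit conversion) = 2067.0 in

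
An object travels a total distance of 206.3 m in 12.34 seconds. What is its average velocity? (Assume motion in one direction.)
v_avg = Δd / Δt = 206.3 / 12.34 = 16.72 m/s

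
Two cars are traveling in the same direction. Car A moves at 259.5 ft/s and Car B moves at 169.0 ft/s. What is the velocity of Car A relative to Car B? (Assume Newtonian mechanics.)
v_rel = v_A - v_B = 259.5 - 169.0 = 90.5 ft/s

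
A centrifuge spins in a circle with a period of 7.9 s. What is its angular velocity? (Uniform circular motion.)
ω = 2π/T = 2π/7.9 = 0.7953 rad/s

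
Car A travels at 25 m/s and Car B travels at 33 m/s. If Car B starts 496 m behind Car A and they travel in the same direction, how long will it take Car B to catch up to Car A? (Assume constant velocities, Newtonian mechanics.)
Relative speed: v_rel = 33 - 25 = 8 m/s
Time to catch: t = d₀/v_rel = 496/8 = 62.0 s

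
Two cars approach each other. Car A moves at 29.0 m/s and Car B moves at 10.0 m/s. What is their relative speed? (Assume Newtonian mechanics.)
v_rel = v_A + v_B = 29.0 + 10.0 = 39.0 m/s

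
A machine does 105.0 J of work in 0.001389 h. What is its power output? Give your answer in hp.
P = W/t = 105 J / 5 s = 21 W = 0.02816 hp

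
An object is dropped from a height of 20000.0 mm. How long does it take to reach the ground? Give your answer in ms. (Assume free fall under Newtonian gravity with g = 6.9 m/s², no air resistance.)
t = √(2h/g) (with unit conversion) = 2408.0 ms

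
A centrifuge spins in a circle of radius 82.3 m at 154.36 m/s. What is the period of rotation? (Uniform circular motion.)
T = 2πr/v = 2π×82.3/154.36 = 3.35 s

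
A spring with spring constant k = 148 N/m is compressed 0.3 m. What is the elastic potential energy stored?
PE = ½kx² = ½×148×0.3² = 6.66 J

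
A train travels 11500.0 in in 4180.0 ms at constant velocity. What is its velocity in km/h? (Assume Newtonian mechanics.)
v = d/t (with unit conversion) = 251.6 km/h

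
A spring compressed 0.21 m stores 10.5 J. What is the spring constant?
PE = ½kx² → k = 2PE/x² = 2×10.5/0.21² = 476.2 N/m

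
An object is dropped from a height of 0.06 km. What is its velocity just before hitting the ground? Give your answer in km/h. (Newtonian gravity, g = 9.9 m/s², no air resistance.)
v = √(2gh) (with unit conversion) = 124.1 km/h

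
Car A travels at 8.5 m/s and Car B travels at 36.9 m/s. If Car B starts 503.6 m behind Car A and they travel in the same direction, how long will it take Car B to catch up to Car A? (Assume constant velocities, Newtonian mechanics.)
Relative speed: v_rel = 36.9 - 8.5 = 28.4 m/s
Time to catch: t = d₀/v_rel = 503.6/28.4 = 17.73 s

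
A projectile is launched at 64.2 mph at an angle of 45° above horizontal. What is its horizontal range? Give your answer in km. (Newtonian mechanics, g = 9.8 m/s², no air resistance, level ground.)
R = v₀² sin(2θ) / g (with unit conversion) = 0.08405 km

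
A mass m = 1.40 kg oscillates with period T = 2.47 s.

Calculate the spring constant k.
T = 2π√(m/k) → k = m(2π/T)² = 1.4×(2π/2.47)² = 9.059 N/m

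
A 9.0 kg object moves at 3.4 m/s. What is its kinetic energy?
KE = ½mv² = ½×9.0×3.4² = 52.02 J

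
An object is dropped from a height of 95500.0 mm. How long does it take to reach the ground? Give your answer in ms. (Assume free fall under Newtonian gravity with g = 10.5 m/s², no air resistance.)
t = √(2h/g) (with unit conversion) = 4265.0 ms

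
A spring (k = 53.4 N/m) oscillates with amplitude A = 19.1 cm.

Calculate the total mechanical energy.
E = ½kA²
E = ½kA² = ½×53.4×(0.191)² = 0.974 J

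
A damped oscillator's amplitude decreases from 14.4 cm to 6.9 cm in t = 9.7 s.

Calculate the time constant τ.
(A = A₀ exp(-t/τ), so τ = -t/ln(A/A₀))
A/A₀ = 6.9/14.4 = 0.4792; ln(A/A₀) = -0.7357
τ = −t/ln(A/A₀) = −9.7/-0.7357 = 13.18 s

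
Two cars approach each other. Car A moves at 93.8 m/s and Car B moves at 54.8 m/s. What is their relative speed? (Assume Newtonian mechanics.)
v_rel = v_A + v_B = 93.8 + 54.8 = 148.6 m/s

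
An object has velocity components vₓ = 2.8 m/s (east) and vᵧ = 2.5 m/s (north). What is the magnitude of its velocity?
|v| = √(vₓ² + vᵧ²) = √(2.8² + 2.5²) = √(14.09) = 3.75 m/s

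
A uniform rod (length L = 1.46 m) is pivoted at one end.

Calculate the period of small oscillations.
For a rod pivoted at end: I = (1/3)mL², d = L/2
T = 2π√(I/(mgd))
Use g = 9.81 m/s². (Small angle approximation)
I/m = (1/3)L² = 0.7105 m²; d = L/2 = 0.73 m
T = 2π√(I/(mgd)) = 2π√(0.7105/(9.81×0.73)) = 1.979 s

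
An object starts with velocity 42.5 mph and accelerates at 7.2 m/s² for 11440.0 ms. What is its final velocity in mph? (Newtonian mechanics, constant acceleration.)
v = v₀ + at (with unit conversion) = 226.8 mph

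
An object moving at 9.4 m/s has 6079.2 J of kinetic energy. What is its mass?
KE = ½mv² → m = 2KE/v² = 2×6079.2/9.4² = 137.6 kg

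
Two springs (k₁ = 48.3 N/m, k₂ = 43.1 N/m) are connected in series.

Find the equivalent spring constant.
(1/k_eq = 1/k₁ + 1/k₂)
1/k_eq = 1/48.3 + 1/43.1 = 0.043906; k_eq = 22.78 N/m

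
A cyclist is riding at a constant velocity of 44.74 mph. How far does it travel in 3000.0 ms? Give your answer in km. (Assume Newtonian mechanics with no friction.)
d = vt (with unit conversion) = 0.06 km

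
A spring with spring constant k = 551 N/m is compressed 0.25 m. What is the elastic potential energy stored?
PE = ½kx² = ½×551×0.25² = 17.22 J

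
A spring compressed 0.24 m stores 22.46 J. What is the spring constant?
PE = ½kx² → k = 2PE/x² = 2×22.46/0.24² = 779.9 N/m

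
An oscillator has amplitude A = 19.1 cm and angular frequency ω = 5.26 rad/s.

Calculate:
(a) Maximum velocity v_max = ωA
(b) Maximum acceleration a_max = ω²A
v_max = ωA = 5.26×0.191 = 1.005 m/s
a_max = ω²A = 5.26²×0.191 = 5.285 m/s²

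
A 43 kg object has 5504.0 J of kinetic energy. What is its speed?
KE = ½mv² → v = √(2KE/m) = √(2×5504.0/43) = 16.0 m/s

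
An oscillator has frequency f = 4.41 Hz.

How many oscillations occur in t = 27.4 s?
n = f×t = 4.41×27.4 = 120.8 oscillations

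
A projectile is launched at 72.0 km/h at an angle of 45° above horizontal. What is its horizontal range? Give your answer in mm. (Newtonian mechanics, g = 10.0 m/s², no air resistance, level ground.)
R = v₀² sin(2θ) / g (with unit conversion) = 40000.0 mm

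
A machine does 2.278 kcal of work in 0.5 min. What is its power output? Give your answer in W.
P = W/t = 9531 J / 30 s = 317.7 W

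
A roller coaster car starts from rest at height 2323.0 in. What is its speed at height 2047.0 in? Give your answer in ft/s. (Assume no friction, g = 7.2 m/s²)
mgh₁ = ½mv₂² + mgh₂ → v₂ = √(2g(h₁−h₂)) = √(2×7.2×(59−51.99)) = 10.05 m/s = 32.96 ft/s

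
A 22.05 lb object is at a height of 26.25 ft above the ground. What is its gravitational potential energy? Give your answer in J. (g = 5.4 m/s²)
PE = mgh = 10 kg × 5.4 m/s² × 8.001 m = 432.1 J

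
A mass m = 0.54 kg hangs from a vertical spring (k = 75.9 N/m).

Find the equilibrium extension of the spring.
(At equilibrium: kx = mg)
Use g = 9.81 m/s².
x_eq = mg/k = 0.54×9.81/75.9 = 0.06979 m = 6.979 cm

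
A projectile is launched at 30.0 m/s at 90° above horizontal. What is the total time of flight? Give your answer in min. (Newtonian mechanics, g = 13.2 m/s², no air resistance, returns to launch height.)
T = 2v₀sin(θ)/g (with unit conversion) = 0.07576 min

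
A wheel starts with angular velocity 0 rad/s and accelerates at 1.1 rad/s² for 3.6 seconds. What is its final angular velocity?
ω = ω₀ + αt = 0 + 1.1 × 3.6 = 3.96 rad/s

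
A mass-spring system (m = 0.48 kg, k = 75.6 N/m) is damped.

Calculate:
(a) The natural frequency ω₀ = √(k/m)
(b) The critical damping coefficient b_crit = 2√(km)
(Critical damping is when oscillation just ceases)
ω₀ = √(k/m) = √(75.6/0.48) = 12.55 rad/s
b_crit = 2√(km) = 2√(75.6×0.48) = 12.05 kg/s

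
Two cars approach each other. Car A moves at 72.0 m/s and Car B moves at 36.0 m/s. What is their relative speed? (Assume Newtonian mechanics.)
v_rel = v_A + v_B = 72.0 + 36.0 = 108.0 m/s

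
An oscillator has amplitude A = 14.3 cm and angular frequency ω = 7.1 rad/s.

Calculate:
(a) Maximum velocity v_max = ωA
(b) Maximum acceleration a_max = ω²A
v_max = ωA = 7.1×0.143 = 1.015 m/s
a_max = ω²A = 7.1²×0.143 = 7.209 m/s²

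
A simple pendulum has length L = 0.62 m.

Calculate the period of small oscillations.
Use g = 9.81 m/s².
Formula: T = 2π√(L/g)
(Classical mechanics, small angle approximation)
T = 2π√(L/g) = 2π√(0.62/9.81) = 1.58 s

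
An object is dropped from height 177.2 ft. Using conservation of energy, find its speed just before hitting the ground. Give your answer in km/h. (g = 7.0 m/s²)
mgh = ½mv² → v = √(2gh) = √(2×7.0×54.01) = 27.5 m/s = 98.99 km/h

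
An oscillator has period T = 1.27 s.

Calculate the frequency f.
f = 1/T = 1/1.27 = 0.7874 Hz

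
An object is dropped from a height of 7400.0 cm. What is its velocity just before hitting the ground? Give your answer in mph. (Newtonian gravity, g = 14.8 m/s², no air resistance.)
v = √(2gh) (with unit conversion) = 104.7 mph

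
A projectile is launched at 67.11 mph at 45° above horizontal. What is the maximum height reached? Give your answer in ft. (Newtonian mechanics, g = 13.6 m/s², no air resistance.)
H = v₀²sin²(θ)/(2g) (with unit conversion) = 54.28 ft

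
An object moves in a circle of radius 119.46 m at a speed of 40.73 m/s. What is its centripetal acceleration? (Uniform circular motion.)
a_c = v²/r = 40.73²/119.46 = 1658.93/119.46 = 13.89 m/s²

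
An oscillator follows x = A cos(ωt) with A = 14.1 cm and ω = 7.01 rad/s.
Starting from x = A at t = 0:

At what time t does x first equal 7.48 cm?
cos(ωt) = x/A = 7.48/14.1 = 0.5305
ωt = arccos(0.5305) = 1.012 rad
t = 1.012/7.01 = 0.1443 s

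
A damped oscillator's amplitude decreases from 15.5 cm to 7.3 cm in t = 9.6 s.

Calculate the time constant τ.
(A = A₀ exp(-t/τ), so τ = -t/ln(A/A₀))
A/A₀ = 7.3/15.5 = 0.471; ln(A/A₀) = -0.753
τ = −t/ln(A/A₀) = −9.6/-0.753 = 12.75 s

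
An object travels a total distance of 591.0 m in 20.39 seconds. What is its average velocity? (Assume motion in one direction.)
v_avg = Δd / Δt = 591.0 / 20.39 = 28.98 m/s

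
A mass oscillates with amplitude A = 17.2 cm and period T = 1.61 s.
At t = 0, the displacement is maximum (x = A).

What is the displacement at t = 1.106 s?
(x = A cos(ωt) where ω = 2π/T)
ω = 2π/T = 2π/1.61 = 3.903 rad/s
x = A cos(ωt) = 17.2×cos(3.903×1.106) = -6.636 cm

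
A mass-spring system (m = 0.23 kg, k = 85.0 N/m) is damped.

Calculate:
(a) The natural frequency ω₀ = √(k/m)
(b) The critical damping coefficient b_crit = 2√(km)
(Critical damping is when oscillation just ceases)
ω₀ = √(k/m) = √(85.0/0.23) = 19.22 rad/s
b_crit = 2√(km) = 2√(85.0×0.23) = 8.843 kg/s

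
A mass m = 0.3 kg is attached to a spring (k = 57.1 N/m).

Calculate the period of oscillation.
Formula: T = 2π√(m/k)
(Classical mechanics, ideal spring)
T = 2π√(m/k) = 2π√(0.3/57.1) = 0.4554 s; f = 1/T = 2.196 Hz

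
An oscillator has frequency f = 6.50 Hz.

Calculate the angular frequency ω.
ω = 2πf = 2π×6.5 = 40.84 rad/s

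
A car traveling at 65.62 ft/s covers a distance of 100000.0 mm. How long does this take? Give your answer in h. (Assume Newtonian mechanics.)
t = d/v (with unit conversion) = 0.001389 h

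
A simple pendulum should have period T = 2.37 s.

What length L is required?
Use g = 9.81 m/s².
T = 2π√(L/g) → L = g(T/2π)² = 9.81×(2.37/2π)² = 1.396 m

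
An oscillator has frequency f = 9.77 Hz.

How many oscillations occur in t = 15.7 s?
n = f×t = 9.77×15.7 = 153.4 oscillations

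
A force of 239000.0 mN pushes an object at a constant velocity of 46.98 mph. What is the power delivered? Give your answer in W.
P = Fv = 239 N × 21 m/s = 5019 W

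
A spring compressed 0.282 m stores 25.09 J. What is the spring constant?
PE = ½kx² → k = 2PE/x² = 2×25.09/0.282² = 631.0 N/m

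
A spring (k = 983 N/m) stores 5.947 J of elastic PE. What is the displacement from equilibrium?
PE = ½kx² → x = √(2PE/k) = √(2×5.947/983) = 0.11 m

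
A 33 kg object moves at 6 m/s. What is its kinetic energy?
KE = ½mv² = ½×33×6² = 594.0 J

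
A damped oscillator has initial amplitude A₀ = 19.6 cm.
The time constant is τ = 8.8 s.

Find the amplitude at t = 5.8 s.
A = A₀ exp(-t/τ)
A = A₀ exp(−t/τ) = 19.6×exp(−5.8/8.8) = 10.14 cm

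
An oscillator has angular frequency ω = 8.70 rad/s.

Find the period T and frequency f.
T = 2π/ω = 2π/8.7 = 0.7222 s; f = ω/2π = 1.385 Hz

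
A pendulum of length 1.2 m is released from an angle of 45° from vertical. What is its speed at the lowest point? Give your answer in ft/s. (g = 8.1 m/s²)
h = L(1 − cosθ) = 1.2×(1 − cos45°) = 0.3515 m
v = √(2gh) = √(2×8.1×0.3515) = 2.386 m/s = 7.829 ft/s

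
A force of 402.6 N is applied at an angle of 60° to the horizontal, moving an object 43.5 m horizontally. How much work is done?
W = Fd cosθ = 402.6×43.5×cos(60°) = 8756.6 J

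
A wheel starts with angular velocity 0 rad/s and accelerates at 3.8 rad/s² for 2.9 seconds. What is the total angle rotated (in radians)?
θ = ω₀t + ½αt² = 0×2.9 + ½×3.8×2.9² = 15.98 rad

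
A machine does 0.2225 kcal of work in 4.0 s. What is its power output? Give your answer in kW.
P = W/t = 930.9 J / 4 s = 232.7 W = 0.2327 kW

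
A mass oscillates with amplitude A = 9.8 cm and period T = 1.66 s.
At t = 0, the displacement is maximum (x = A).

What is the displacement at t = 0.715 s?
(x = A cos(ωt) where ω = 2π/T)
ω = 2π/T = 2π/1.66 = 3.785 rad/s
x = A cos(ωt) = 9.8×cos(3.785×0.715) = -8.886 cm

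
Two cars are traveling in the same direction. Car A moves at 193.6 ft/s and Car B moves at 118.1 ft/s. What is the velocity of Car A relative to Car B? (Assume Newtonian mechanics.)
v_rel = v_A - v_B = 193.6 - 118.1 = 75.5 ft/s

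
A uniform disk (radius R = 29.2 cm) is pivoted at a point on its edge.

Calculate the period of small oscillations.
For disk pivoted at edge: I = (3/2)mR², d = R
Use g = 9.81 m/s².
I/m = (3/2)R² = 0.1279 m²; d = R = 0.292 m
T = 2π√((3/2)R²/(gR)) = 2π√(3R/(2g)) = 1.328 s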